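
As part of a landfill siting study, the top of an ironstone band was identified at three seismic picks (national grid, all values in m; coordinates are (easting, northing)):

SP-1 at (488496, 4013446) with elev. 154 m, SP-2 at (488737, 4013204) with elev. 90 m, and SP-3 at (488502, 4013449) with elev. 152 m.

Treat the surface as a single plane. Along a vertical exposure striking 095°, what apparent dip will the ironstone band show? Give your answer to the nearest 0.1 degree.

17.0°

Two edge vectors: SP-1→SP-2 = (241, -242, -64), SP-1→SP-3 = (6, 3, -2).
Normal n = (SP-1→SP-2) × (SP-1→SP-3) = (676, 98, 2175).
So ∂z/∂E = −n_x/n_z = −0.31080 and ∂z/∂N = −n_y/n_z = −0.04506.
Unit vector along 095° is (sin 95°, cos 95°) = (0.9962, -0.0872).
Slope in that direction = a·(0.9962) + b·(-0.0872) = −0.30569.
Apparent dip = arctan|0.30569| = 17.0° (true dip is 17.4°, so apparent ≤ true as expected).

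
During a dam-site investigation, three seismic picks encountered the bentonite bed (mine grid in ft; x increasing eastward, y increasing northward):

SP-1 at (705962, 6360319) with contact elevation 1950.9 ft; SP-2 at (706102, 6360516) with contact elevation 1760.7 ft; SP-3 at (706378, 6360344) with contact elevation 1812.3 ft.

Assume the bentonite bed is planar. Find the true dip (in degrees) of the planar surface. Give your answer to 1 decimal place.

Let the plane be z = a·x + b·y + c.
SP-2−SP-1: 140a + 197b = −190.2;  SP-3−SP-1: 416a + 25b = −138.6.
Solving gives a = −0.28743, b = −0.76122.
Gradient magnitude |∇z| = √(a² + b²) = √(0.08261 + 0.57946) = 0.81368.
True dip = arctan(0.81368) = 39.1°, dipping toward NNE (azimuth ≈ 021°).

39.1°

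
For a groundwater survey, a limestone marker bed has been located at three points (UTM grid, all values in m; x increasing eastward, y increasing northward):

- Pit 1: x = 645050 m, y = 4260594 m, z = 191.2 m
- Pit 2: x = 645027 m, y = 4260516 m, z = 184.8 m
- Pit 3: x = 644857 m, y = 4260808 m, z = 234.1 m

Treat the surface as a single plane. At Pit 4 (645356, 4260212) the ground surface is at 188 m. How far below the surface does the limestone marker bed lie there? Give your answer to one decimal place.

69.6 m

Let the plane be z = a·x + b·y + c.
Pit 2−Pit 1: −23a − 78b = −6.4;  Pit 3−Pit 1: −193a + 214b = 42.9.
Solving gives a = −0.098948738, b = 0.111228474.
Then c = 191.2 − a·645050 − b·4260594 = −409881.29.
At (645356, 4260212): z_contact = −63857.16 + 473856.88 − 409881.29 = 118.43 m.
Depth below ground = 188 − 118.43 = 69.6 m.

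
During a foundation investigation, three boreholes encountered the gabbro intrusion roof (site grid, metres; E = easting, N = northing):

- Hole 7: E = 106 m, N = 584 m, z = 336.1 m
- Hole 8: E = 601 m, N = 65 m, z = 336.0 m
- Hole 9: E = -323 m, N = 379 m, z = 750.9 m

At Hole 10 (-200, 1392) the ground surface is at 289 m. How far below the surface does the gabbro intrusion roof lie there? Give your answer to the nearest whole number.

261 m

Two edge vectors: Hole 7→Hole 8 = (495, -519, -0.1), Hole 7→Hole 9 = (-429, -205, 414.8).
Normal n = (Hole 7→Hole 8) × (Hole 7→Hole 9) = (-215301.7, -205283.1, -324126).
So ∂z/∂E = −n_x/n_z = −0.66425 and ∂z/∂N = −n_y/n_z = −0.63334.
Intercept c from Hole 7: 336.1 + 70.41 + 369.87 = 776.38.
At (-200, 1392): z_contact = 132.9 − 881.6 + 776.38 = 27.6 m.
Depth below ground = 289 − 27.6 = 261 m.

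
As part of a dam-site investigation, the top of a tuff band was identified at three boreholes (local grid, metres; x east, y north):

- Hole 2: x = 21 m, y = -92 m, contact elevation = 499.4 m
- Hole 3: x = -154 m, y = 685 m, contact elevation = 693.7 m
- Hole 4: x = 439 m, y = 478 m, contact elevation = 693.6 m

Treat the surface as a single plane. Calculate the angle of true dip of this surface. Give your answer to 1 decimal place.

Let the plane be z = a·x + b·y + c.
Hole 3−Hole 2: −175a + 777b = 194.3;  Hole 4−Hole 2: 418a + 570b = 194.2.
Solving gives a = 0.09456, b = 0.27136.
Gradient magnitude |∇z| = √(a² + b²) = √(0.00894 + 0.07364) = 0.28736.
True dip = arctan(0.28736) = 16.0°, dipping toward SSW (azimuth ≈ 199°).

16.0°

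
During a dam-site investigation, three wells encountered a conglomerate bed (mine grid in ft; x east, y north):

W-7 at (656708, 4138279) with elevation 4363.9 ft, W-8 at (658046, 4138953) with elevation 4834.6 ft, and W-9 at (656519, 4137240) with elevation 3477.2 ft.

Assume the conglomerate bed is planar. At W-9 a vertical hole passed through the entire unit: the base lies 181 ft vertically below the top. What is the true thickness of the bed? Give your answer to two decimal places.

Two edge vectors: W-7→W-8 = (1338, 674, 470.7), W-7→W-9 = (-189, -1039, -886.7).
Normal n = (W-7→W-8) × (W-7→W-9) = (-108578.5, 1097442.3, -1262796).
So ∂z/∂x = −n_x/n_z = −0.08598 and ∂z/∂y = −n_y/n_z = 0.86906.
|∇z| = √(a²+b²) = 0.87330, so dip δ = arctan(0.87330) = 41.13°.
True thickness = vertical thickness × cos δ = 181 × cos 41.13° = 136.33 ft.

136.33 ft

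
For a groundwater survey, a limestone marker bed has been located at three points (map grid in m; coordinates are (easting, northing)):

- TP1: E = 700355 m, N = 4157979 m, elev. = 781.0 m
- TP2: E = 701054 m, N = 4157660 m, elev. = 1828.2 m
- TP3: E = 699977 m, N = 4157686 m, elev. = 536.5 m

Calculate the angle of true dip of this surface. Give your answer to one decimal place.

53.9°

Two edge vectors: TP1→TP2 = (699, -319, 1047.2), TP1→TP3 = (-378, -293, -244.5).
Normal n = (TP1→TP2) × (TP1→TP3) = (384825.1, -224936.1, -325389).
So ∂z/∂E = −n_x/n_z = 1.18266 and ∂z/∂N = −n_y/n_z = −0.69128.
Gradient magnitude |∇z| = √(a² + b²) = √(1.39869 + 0.47787) = 1.36988.
True dip = arctan(1.36988) = 53.9°, dipping toward WNW (azimuth ≈ 300°).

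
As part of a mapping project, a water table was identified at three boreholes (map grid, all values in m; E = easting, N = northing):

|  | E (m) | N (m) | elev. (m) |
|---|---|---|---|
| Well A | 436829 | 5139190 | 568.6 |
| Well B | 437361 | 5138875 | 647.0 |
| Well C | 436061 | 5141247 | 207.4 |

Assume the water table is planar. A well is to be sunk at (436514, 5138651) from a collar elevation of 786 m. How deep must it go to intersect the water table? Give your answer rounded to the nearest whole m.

Let the plane be z = a·E + b·N + c.
Well B−Well A: 532a − 315b = 78.4;  Well C−Well A: −768a + 2057b = −361.2.
Solving gives a = 0.05571396, b = −0.15479421.
Then c = 568.6 − a·436829 − b·5139190 = 771747.96.
At (436514, 5138651): z_contact = 24319.9 − 795433.4 + 771747.96 = 634.5 m.
Depth below ground = 786 − 634.5 = 152 m.

152 m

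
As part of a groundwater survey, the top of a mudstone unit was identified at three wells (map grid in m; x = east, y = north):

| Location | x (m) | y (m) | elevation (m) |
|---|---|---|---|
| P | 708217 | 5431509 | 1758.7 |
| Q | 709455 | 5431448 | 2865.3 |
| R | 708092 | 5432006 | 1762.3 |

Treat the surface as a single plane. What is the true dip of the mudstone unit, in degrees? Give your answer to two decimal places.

43.09°

Two edge vectors: P→Q = (1238, -61, 1106.6), P→R = (-125, 497, 3.6).
Normal n = (P→Q) × (P→R) = (-550199.8, -142781.8, 607661).
So ∂z/∂x = −n_x/n_z = 0.90544 and ∂z/∂y = −n_y/n_z = 0.23497.
Gradient magnitude |∇z| = √(a² + b²) = √(0.81982 + 0.05521) = 0.93543.
True dip = arctan(0.93543) = 43.09°, dipping toward WSW (azimuth ≈ 255°).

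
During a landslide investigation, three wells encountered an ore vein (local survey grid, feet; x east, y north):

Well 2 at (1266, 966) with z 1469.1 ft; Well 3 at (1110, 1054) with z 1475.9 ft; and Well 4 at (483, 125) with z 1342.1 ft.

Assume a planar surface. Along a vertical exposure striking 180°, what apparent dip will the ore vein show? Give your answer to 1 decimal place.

7.2°

Let the plane be z = a·x + b·y + c.
Well 3−Well 2: −156a + 88b = 6.8;  Well 4−Well 2: −783a − 841b = −127.
Solving gives a = 0.02727, b = 0.12562.
Unit vector along 180° is (sin 180°, cos 180°) = (0.0000, -1.0000).
Slope in that direction = a·(0.0000) + b·(-1.0000) = −0.12562.
Apparent dip = arctan|0.12562| = 7.2° (true dip is 7.3°, so apparent ≤ true as expected).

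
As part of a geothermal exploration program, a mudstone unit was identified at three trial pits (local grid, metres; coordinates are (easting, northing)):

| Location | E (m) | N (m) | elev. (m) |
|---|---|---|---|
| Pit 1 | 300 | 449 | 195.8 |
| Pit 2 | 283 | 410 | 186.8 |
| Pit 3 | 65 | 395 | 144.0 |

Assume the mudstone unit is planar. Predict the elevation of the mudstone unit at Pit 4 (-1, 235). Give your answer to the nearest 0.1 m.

107.8 m

Let the plane be z = a·E + b·N + c.
Pit 2−Pit 1: −17a − 39b = −9;  Pit 3−Pit 1: −235a − 54b = −51.8.
Solving gives a = 0.18603, b = 0.14968.
Then c = 195.8 − a·300 − b·449 = 72.78.
At (-1, 235): z = −0.2 + 35.2 + 72.78 = 107.8 m.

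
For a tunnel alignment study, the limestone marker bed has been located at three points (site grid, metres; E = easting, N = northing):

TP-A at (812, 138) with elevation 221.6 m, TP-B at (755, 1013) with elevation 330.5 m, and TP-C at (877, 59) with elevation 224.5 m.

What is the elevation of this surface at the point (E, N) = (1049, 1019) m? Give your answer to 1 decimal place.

393.9 m

Two edge vectors: TP-A→TP-B = (-57, 875, 108.9), TP-A→TP-C = (65, -79, 2.9).
Normal n = (TP-A→TP-B) × (TP-A→TP-C) = (11140.6, 7243.8, -52372).
So ∂z/∂E = −n_x/n_z = 0.212721 and ∂z/∂N = −n_y/n_z = 0.138314.
Intercept c from TP-A: 221.6 − 172.73 − 19.09 = 29.78.
At (1049, 1019): z = 223.1 + 140.9 + 29.78 = 393.9 m.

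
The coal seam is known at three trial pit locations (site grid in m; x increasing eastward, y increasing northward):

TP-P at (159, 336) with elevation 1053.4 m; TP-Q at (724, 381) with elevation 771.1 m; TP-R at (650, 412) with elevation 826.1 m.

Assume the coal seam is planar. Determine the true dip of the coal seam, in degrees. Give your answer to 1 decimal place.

Let the plane be z = a·x + b·y + c.
TP-Q−TP-P: 565a + 45b = −282.3;  TP-R−TP-P: 491a + 76b = −227.3.
Solving gives a = −0.53856, b = 0.48860.
Gradient magnitude |∇z| = √(a² + b²) = √(0.29005 + 0.23873) = 0.72717.
True dip = arctan(0.72717) = 36.0°, dipping toward SE (azimuth ≈ 132°).

36.0°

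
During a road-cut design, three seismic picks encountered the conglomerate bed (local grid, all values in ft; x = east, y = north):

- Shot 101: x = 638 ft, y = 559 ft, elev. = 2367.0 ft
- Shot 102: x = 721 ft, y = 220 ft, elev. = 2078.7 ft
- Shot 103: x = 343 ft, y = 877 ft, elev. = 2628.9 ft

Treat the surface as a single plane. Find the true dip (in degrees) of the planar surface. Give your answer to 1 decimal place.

40.7°

Two edge vectors: Shot 101→Shot 102 = (83, -339, -288.3), Shot 101→Shot 103 = (-295, 318, 261.9).
Normal n = (Shot 101→Shot 102) × (Shot 101→Shot 103) = (2895.3, 63310.8, -73611).
So ∂z/∂x = −n_x/n_z = 0.03933 and ∂z/∂y = −n_y/n_z = 0.86007.
Gradient magnitude |∇z| = √(a² + b²) = √(0.00155 + 0.73972) = 0.86097.
True dip = arctan(0.86097) = 40.7°, dipping toward S (azimuth ≈ 183°).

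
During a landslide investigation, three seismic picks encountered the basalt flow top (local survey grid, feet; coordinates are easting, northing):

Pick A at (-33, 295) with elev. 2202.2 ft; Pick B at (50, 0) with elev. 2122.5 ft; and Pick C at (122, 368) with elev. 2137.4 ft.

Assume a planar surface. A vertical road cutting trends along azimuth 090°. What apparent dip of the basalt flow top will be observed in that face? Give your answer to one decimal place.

Two edge vectors: Pick A→Pick B = (83, -295, -79.7), Pick A→Pick C = (155, 73, -64.8).
Normal n = (Pick A→Pick B) × (Pick A→Pick C) = (24934.1, -6975.1, 51784).
So ∂z/∂easting = −n_x/n_z = −0.48150 and ∂z/∂northing = −n_y/n_z = 0.13470.
Unit vector along 090° is (sin 90°, cos 90°) = (1.0000, 0.0000).
Slope in that direction = a·(1.0000) + b·(0.0000) = −0.48150.
Apparent dip = arctan|0.48150| = 25.7° (true dip is 26.6°, so apparent ≤ true as expected).

25.7°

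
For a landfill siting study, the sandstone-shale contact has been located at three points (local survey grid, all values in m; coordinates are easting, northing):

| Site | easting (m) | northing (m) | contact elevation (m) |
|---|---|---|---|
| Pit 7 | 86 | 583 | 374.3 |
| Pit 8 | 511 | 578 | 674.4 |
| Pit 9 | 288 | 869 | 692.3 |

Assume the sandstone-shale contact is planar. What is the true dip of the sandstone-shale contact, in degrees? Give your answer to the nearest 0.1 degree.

43.1°

Two edge vectors: Pit 7→Pit 8 = (425, -5, 300.1), Pit 7→Pit 9 = (202, 286, 318).
Normal n = (Pit 7→Pit 8) × (Pit 7→Pit 9) = (-87418.6, -74529.8, 122560).
So ∂z/∂easting = −n_x/n_z = 0.71327 and ∂z/∂northing = −n_y/n_z = 0.60811.
Gradient magnitude |∇z| = √(a² + b²) = √(0.50876 + 0.36980) = 0.93731.
True dip = arctan(0.93731) = 43.1°, dipping toward SW (azimuth ≈ 230°).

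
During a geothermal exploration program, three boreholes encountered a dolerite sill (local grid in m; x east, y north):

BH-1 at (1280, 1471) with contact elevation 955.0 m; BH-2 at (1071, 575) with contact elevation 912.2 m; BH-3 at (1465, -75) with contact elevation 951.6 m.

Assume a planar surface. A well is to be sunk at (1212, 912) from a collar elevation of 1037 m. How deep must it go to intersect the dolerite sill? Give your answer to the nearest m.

Two edge vectors: BH-1→BH-2 = (-209, -896, -42.8), BH-1→BH-3 = (185, -1546, -3.4).
Normal n = (BH-1→BH-2) × (BH-1→BH-3) = (-63122.4, -8628.6, 488874).
So ∂z/∂x = −n_x/n_z = 0.12912 and ∂z/∂y = −n_y/n_z = 0.01765.
Intercept c from BH-1: 955 − 165.27 − 25.96 = 763.77.
At (1212, 912): z_contact = 156.5 + 16.1 + 763.77 = 936.4 m.
Depth below ground = 1037 − 936.4 = 101 m.

101 m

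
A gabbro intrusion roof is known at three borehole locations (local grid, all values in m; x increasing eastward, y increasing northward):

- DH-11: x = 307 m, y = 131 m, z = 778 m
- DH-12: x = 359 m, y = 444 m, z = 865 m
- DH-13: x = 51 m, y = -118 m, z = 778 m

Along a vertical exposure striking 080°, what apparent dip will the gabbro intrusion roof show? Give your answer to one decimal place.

14.6°

Two edge vectors: DH-11→DH-12 = (52, 313, 87), DH-11→DH-13 = (-256, -249, 0).
Normal n = (DH-11→DH-12) × (DH-11→DH-13) = (21663, -22272, 67180).
So ∂z/∂x = −n_x/n_z = −0.32246 and ∂z/∂y = −n_y/n_z = 0.33153.
Unit vector along 080° is (sin 80°, cos 80°) = (0.9848, 0.1736).
Slope in that direction = a·(0.9848) + b·(0.1736) = −0.25999.
Apparent dip = arctan|0.25999| = 14.6° (true dip is 24.8°, so apparent ≤ true as expected).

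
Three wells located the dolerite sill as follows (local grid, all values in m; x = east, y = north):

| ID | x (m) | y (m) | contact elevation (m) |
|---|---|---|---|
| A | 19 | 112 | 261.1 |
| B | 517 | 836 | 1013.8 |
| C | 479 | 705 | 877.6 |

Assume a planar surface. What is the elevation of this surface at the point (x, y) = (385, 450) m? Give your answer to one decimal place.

612.5 m

Let the plane be z = a·x + b·y + c.
B−A: 498a + 724b = 752.7;  C−A: 460a + 593b = 616.5.
Solving gives a = −0.00014, b = 1.03973.
Then c = 261.1 − a·19 − b·112 = 144.65.
At (385, 450): z = −0.1 + 467.9 + 144.65 = 612.5 m.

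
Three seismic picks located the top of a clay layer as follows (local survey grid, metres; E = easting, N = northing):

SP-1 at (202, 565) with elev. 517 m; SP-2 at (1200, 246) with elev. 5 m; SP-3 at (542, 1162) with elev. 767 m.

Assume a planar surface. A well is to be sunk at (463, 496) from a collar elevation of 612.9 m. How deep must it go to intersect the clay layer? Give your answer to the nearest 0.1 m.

221.1 m

Two edge vectors: SP-1→SP-2 = (998, -319, -512), SP-1→SP-3 = (340, 597, 250).
Normal n = (SP-1→SP-2) × (SP-1→SP-3) = (225914, -423580, 704266).
So ∂z/∂E = −n_x/n_z = −0.320779 and ∂z/∂N = −n_y/n_z = 0.601449.
Intercept c from SP-1: 517 + 64.80 − 339.82 = 241.98.
At (463, 496): z_contact = −148.52 + 298.32 + 241.98 = 391.78 m.
Depth below ground = 612.9 − 391.78 = 221.1 m.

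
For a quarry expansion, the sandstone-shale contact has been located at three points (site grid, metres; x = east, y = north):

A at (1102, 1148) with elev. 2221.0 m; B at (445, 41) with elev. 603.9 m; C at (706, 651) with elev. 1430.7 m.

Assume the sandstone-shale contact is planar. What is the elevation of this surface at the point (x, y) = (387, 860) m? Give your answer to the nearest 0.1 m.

1454.1 m

Two edge vectors: A→B = (-657, -1107, -1617.1), A→C = (-396, -497, -790.3).
Normal n = (A→B) × (A→C) = (71163.4, 121144.5, -111843).
So ∂z/∂x = −n_x/n_z = 0.636279 and ∂z/∂y = −n_y/n_z = 1.083166.
Intercept c from A: 2221 − 701.18 − 1243.47 = 276.35.
At (387, 860): z = 246.2 + 931.5 + 276.35 = 1454.1 m.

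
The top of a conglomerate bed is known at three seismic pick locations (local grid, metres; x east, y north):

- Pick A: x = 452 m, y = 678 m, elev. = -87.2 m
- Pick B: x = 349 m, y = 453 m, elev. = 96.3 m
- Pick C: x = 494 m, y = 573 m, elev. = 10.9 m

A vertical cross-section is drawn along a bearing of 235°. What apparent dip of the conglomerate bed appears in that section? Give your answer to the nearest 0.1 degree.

21.3°

Let the plane be z = a·x + b·y + c.
Pick B−Pick A: −103a − 225b = 183.5;  Pick C−Pick A: 42a − 105b = 98.1.
Solving gives a = 0.13842, b = −0.87892.
Unit vector along 235° is (sin 235°, cos 235°) = (-0.8192, -0.5736).
Slope in that direction = a·(-0.8192) + b·(-0.5736) = 0.39074.
Apparent dip = arctan|0.39074| = 21.3° (true dip is 41.7°, so apparent ≤ true as expected).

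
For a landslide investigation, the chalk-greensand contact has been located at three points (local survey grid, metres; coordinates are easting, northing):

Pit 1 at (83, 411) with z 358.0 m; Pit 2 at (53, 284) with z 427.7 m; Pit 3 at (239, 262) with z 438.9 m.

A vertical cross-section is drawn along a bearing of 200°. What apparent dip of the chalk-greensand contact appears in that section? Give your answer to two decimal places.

27.31°

Let the plane be z = a·easting + b·northing + c.
Pit 2−Pit 1: −30a − 127b = 69.7;  Pit 3−Pit 1: 156a − 149b = 80.9.
Solving gives a = −0.00457, b = −0.54774.
Unit vector along 200° is (sin 200°, cos 200°) = (-0.3420, -0.9397).
Slope in that direction = a·(-0.3420) + b·(-0.9397) = 0.51627.
Apparent dip = arctan|0.51627| = 27.31° (true dip is 28.7°, so apparent ≤ true as expected).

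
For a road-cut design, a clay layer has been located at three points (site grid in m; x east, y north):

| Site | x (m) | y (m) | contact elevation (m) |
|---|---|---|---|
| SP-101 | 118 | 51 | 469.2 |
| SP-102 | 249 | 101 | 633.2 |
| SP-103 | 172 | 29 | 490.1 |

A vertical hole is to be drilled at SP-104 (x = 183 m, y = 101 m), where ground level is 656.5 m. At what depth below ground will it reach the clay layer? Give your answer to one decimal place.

Let the plane be z = a·x + b·y + c.
SP-102−SP-101: 131a + 50b = 164;  SP-103−SP-101: 54a − 22b = 20.9.
Solving gives a = 0.83357, b = 1.09604.
Then c = 469.2 − a·118 − b·51 = 314.94.
At (183, 101): z_contact = 152.54 + 110.70 + 314.94 = 578.18 m.
Depth below ground = 656.5 − 578.18 = 78.3 m.

78.3 m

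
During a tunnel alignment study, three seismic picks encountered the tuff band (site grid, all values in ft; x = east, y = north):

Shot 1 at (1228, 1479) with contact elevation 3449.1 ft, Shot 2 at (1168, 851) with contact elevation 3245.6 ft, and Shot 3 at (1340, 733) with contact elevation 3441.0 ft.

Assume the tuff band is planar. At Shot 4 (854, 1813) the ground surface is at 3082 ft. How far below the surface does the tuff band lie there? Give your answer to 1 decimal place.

Let the plane be z = a·x + b·y + c.
Shot 2−Shot 1: −60a − 628b = −203.5;  Shot 3−Shot 1: 112a − 746b = −8.1.
Solving gives a = 1.274798, b = 0.202249.
Then c = 3449.1 − a·1228 − b·1479 = 1584.52.
At (854, 1813): z_contact = 1088.68 + 366.68 + 1584.52 = 3039.88 ft.
Depth below ground = 3082 − 3039.88 = 42.1 ft.

42.1 ft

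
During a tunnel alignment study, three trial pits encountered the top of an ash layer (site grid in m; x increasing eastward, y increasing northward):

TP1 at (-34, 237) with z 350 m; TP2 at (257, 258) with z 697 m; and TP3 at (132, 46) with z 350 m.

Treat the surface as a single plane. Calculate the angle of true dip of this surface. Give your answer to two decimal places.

56.07°

Let the plane be z = a·x + b·y + c.
TP2−TP1: 291a + 21b = 347;  TP3−TP1: 166a − 191b = 0.
Solving gives a = 1.12206, b = 0.97520.
Gradient magnitude |∇z| = √(a² + b²) = √(1.25903 + 0.95101) = 1.48662.
True dip = arctan(1.48662) = 56.07°, dipping toward SW (azimuth ≈ 229°).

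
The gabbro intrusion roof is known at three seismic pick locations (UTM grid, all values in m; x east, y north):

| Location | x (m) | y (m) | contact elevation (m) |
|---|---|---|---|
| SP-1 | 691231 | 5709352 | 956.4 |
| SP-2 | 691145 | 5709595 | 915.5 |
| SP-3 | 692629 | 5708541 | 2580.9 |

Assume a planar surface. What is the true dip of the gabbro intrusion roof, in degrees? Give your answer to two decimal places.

53.95°

Let the plane be z = a·x + b·y + c.
SP-2−SP-1: −86a + 243b = −40.9;  SP-3−SP-1: 1398a − 811b = 1624.5.
Solving gives a = 1.33936, b = 0.30570.
Gradient magnitude |∇z| = √(a² + b²) = √(1.79388 + 0.09345) = 1.37380.
True dip = arctan(1.37380) = 53.95°, dipping toward WSW (azimuth ≈ 257°).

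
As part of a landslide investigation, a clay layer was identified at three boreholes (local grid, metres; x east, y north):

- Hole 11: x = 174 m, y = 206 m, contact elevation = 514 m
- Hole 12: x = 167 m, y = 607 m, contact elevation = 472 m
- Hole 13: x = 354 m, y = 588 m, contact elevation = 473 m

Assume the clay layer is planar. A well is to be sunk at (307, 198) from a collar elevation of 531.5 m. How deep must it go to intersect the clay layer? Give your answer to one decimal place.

17.4 m

Two edge vectors: Hole 11→Hole 12 = (-7, 401, -42), Hole 11→Hole 13 = (180, 382, -41).
Normal n = (Hole 11→Hole 12) × (Hole 11→Hole 13) = (-397, -7847, -74854).
So ∂z/∂x = −n_x/n_z = −0.00530 and ∂z/∂y = −n_y/n_z = −0.10483.
Intercept c from Hole 11: 514 + 0.92 + 21.60 = 536.52.
At (307, 198): z_contact = −1.63 − 20.76 + 536.52 = 514.13 m.
Depth below ground = 531.5 − 514.13 = 17.4 m.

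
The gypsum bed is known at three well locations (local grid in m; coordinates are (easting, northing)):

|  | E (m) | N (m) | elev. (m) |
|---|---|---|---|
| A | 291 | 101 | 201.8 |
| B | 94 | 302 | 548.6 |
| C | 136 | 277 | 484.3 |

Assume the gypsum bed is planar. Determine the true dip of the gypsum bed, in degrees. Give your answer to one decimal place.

52.9°

Let the plane be z = a·E + b·N + c.
B−A: −197a + 201b = 346.8;  C−A: −155a + 176b = 282.5.
Solving gives a = −1.20964, b = 0.53981.
Gradient magnitude |∇z| = √(a² + b²) = √(1.46323 + 0.29139) = 1.32462.
True dip = arctan(1.32462) = 52.9°, dipping toward ESE (azimuth ≈ 114°).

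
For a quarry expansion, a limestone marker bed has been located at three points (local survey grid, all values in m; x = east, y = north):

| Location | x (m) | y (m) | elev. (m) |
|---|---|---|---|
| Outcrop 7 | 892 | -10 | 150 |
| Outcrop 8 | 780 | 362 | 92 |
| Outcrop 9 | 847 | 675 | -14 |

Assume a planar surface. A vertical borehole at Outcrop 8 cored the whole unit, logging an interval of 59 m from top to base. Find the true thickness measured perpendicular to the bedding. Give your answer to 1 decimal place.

54.0 m

Two edge vectors: Outcrop 7→Outcrop 8 = (-112, 372, -58), Outcrop 7→Outcrop 9 = (-45, 685, -164).
Normal n = (Outcrop 7→Outcrop 8) × (Outcrop 7→Outcrop 9) = (-21278, -15758, -59980).
So ∂z/∂x = −n_x/n_z = −0.35475 and ∂z/∂y = −n_y/n_z = −0.26272.
|∇z| = √(a²+b²) = 0.44144, so dip δ = arctan(0.44144) = 23.82°.
True thickness = vertical thickness × cos δ = 59 × cos 23.82° = 54.0 m.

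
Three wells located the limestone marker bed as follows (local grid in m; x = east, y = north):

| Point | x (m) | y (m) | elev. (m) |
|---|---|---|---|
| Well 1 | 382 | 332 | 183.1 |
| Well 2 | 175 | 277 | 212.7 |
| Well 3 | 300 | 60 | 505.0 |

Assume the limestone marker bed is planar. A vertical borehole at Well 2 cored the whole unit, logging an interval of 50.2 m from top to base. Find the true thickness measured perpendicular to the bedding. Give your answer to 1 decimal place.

Let the plane be z = a·x + b·y + c.
Well 2−Well 1: −207a − 55b = 29.6;  Well 3−Well 1: −82a − 272b = 321.9.
Solving gives a = 0.18638, b = −1.23964.
|∇z| = √(a²+b²) = 1.25358, so dip δ = arctan(1.25358) = 51.42°.
True thickness = vertical thickness × cos δ = 50.2 × cos 51.42° = 31.3 m.

31.3 m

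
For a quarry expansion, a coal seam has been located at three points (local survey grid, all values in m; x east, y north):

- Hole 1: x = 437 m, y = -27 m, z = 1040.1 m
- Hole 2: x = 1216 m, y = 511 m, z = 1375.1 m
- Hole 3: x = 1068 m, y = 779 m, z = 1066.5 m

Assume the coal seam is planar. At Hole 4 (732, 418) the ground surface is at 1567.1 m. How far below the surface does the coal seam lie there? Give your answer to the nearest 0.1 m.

Two edge vectors: Hole 1→Hole 2 = (779, 538, 335), Hole 1→Hole 3 = (631, 806, 26.4).
Normal n = (Hole 1→Hole 2) × (Hole 1→Hole 3) = (-255806.8, 190819.4, 288396).
So ∂z/∂x = −n_x/n_z = 0.886998 and ∂z/∂y = −n_y/n_z = −0.661658.
Intercept c from Hole 1: 1040.1 − 387.62 − 17.86 = 634.62.
At (732, 418): z_contact = 649.28 − 276.57 + 634.62 = 1007.33 m.
Depth below ground = 1567.1 − 1007.33 = 559.8 m.

559.8 m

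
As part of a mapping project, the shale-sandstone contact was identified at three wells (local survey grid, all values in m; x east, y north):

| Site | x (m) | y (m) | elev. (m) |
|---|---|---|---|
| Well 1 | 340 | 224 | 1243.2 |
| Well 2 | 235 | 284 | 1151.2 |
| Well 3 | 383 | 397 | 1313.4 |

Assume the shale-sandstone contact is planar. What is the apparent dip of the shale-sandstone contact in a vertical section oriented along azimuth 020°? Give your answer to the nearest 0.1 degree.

25.9°

Let the plane be z = a·x + b·y + c.
Well 2−Well 1: −105a + 60b = −92;  Well 3−Well 1: 43a + 173b = 70.2.
Solving gives a = 0.97026, b = 0.16462.
Unit vector along 020° is (sin 20°, cos 20°) = (0.3420, 0.9397).
Slope in that direction = a·(0.3420) + b·(0.9397) = 0.48654.
Apparent dip = arctan|0.48654| = 25.9° (true dip is 44.5°, so apparent ≤ true as expected).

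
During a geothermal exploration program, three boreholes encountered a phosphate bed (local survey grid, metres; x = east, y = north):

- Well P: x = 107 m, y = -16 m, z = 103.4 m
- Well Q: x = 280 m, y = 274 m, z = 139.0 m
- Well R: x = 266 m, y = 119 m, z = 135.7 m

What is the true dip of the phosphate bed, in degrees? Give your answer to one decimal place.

11.3°

Let the plane be z = a·x + b·y + c.
Well Q−Well P: 173a + 290b = 35.6;  Well R−Well P: 159a + 135b = 32.3.
Solving gives a = 0.20044, b = 0.00319.
Gradient magnitude |∇z| = √(a² + b²) = √(0.04018 + 0.00001) = 0.20046.
True dip = arctan(0.20046) = 11.3°, dipping toward W (azimuth ≈ 269°).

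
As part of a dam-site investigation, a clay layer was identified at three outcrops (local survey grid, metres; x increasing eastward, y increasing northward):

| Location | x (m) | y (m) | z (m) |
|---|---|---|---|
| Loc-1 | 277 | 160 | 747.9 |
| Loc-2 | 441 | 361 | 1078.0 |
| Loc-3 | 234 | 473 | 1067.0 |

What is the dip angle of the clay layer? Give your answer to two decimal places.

Let the plane be z = a·x + b·y + c.
Loc-2−Loc-1: 164a + 201b = 330.1;  Loc-3−Loc-1: −43a + 313b = 319.1.
Solving gives a = 0.65331, b = 1.10924.
Gradient magnitude |∇z| = √(a² + b²) = √(0.42681 + 1.23041) = 1.28733.
True dip = arctan(1.28733) = 52.16°, dipping toward SSW (azimuth ≈ 210°).

52.16°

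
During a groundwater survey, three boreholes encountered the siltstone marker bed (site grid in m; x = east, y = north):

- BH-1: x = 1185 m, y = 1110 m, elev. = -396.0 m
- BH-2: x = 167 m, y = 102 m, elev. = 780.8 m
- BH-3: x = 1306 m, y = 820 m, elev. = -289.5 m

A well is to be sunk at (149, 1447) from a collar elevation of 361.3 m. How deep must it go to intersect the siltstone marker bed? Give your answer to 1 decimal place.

Two edge vectors: BH-1→BH-2 = (-1018, -1008, 1176.8), BH-1→BH-3 = (121, -290, 106.5).
Normal n = (BH-1→BH-2) × (BH-1→BH-3) = (233920, 250809.8, 417188).
So ∂z/∂x = −n_x/n_z = −0.560706 and ∂z/∂y = −n_y/n_z = −0.601191.
Intercept c from BH-1: -396 + 664.44 + 667.32 = 935.76.
At (149, 1447): z_contact = −83.55 − 869.92 + 935.76 = -17.71 m.
Depth below ground = 361.3 − (-17.71) = 379.0 m.

379.0 m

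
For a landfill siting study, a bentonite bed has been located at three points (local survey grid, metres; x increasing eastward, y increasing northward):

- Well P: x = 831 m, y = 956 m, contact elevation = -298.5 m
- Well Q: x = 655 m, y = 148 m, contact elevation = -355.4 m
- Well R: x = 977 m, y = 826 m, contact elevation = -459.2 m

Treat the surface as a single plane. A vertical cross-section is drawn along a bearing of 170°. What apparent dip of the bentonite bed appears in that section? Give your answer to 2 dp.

Let the plane be z = a·x + b·y + c.
Well Q−Well P: −176a − 808b = −56.9;  Well R−Well P: 146a − 130b = −160.7.
Solving gives a = −0.86937, b = 0.25979.
Unit vector along 170° is (sin 170°, cos 170°) = (0.1736, -0.9848).
Slope in that direction = a·(0.1736) + b·(-0.9848) = −0.40681.
Apparent dip = arctan|0.40681| = 22.14° (true dip is 42.2°, so apparent ≤ true as expected).

22.14°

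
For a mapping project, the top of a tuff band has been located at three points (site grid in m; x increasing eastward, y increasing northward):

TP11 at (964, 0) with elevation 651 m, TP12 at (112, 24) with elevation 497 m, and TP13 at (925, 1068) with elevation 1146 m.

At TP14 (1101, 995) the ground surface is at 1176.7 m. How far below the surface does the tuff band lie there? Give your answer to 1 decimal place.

30.9 m

Let the plane be z = a·x + b·y + c.
TP12−TP11: −852a + 24b = −154;  TP13−TP11: −39a + 1068b = 495.
Solving gives a = 0.194007, b = 0.470568.
Then c = 651 − a·964 − b·0 = 463.98.
At (1101, 995): z_contact = 213.60 + 468.21 + 463.98 = 1145.79 m.
Depth below ground = 1176.7 − 1145.79 = 30.9 m.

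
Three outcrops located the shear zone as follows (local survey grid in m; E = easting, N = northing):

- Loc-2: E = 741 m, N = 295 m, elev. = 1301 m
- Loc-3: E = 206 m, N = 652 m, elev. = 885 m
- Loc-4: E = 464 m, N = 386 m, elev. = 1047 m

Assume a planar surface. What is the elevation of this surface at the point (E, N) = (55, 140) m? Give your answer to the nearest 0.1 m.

515.4 m

Two edge vectors: Loc-2→Loc-3 = (-535, 357, -416), Loc-2→Loc-4 = (-277, 91, -254).
Normal n = (Loc-2→Loc-3) × (Loc-2→Loc-4) = (-52822, -20658, 50204).
So ∂z/∂E = −n_x/n_z = 1.05215 and ∂z/∂N = −n_y/n_z = 0.41148.
Intercept c from Loc-2: 1301 − 779.64 − 121.39 = 399.97.
At (55, 140): z = 57.9 + 57.6 + 399.97 = 515.4 m.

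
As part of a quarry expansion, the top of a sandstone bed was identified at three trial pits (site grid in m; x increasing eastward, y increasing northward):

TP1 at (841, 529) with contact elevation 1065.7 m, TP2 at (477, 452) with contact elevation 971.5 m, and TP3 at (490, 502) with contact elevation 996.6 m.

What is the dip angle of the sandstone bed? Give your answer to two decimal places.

Two edge vectors: TP1→TP2 = (-364, -77, -94.2), TP1→TP3 = (-351, -27, -69.1).
Normal n = (TP1→TP2) × (TP1→TP3) = (2777.3, 7911.8, -17199).
So ∂z/∂x = −n_x/n_z = 0.16148 and ∂z/∂y = −n_y/n_z = 0.46002.
Gradient magnitude |∇z| = √(a² + b²) = √(0.02608 + 0.21161) = 0.48753.
True dip = arctan(0.48753) = 25.99°, dipping toward SSW (azimuth ≈ 199°).

25.99°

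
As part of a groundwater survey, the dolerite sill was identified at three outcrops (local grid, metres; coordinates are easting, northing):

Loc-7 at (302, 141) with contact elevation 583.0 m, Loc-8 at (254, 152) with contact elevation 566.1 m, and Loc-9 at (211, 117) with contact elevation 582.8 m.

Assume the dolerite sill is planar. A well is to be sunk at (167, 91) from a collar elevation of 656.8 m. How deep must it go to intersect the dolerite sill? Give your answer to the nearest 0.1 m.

63.9 m

Two edge vectors: Loc-7→Loc-8 = (-48, 11, -16.9), Loc-7→Loc-9 = (-91, -24, -0.2).
Normal n = (Loc-7→Loc-8) × (Loc-7→Loc-9) = (-407.8, 1528.3, 2153).
So ∂z/∂easting = −n_x/n_z = 0.18941 and ∂z/∂northing = −n_y/n_z = −0.70985.
Intercept c from Loc-7: 583 − 57.20 + 100.09 = 625.89.
At (167, 91): z_contact = 31.63 − 64.60 + 625.89 = 592.92 m.
Depth below ground = 656.8 − 592.92 = 63.9 m.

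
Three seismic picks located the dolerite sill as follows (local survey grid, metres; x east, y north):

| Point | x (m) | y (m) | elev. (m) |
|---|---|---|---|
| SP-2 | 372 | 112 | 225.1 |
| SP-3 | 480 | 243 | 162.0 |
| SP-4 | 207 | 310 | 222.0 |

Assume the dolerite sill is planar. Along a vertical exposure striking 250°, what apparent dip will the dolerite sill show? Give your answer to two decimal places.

Let the plane be z = a·x + b·y + c.
SP-3−SP-2: 108a + 131b = −63.1;  SP-4−SP-2: −165a + 198b = −3.1.
Solving gives a = −0.28112, b = −0.24992.
Unit vector along 250° is (sin 250°, cos 250°) = (-0.9397, -0.3420).
Slope in that direction = a·(-0.9397) + b·(-0.3420) = 0.34964.
Apparent dip = arctan|0.34964| = 19.27° (true dip is 20.6°, so apparent ≤ true as expected).

19.27°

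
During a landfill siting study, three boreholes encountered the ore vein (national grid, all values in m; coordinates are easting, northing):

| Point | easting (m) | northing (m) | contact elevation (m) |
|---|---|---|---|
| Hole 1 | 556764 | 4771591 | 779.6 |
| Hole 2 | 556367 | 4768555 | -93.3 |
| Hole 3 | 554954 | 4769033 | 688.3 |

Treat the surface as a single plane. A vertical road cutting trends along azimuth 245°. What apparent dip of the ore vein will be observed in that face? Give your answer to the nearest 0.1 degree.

14.0°

Two edge vectors: Hole 1→Hole 2 = (-397, -3036, -872.9), Hole 1→Hole 3 = (-1810, -2558, -91.3).
Normal n = (Hole 1→Hole 2) × (Hole 1→Hole 3) = (-1955691.4, 1543702.9, -4479634).
So ∂z/∂easting = −n_x/n_z = −0.43657 and ∂z/∂northing = −n_y/n_z = 0.34460.
Unit vector along 245° is (sin 245°, cos 245°) = (-0.9063, -0.4226).
Slope in that direction = a·(-0.9063) + b·(-0.4226) = 0.25003.
Apparent dip = arctan|0.25003| = 14.0° (true dip is 29.1°, so apparent ≤ true as expected).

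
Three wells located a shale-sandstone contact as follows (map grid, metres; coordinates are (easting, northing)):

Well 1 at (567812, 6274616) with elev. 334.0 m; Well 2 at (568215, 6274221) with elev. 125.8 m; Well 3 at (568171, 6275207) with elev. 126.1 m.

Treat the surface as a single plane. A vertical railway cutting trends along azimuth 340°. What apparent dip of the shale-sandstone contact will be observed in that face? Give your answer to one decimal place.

Two edge vectors: Well 1→Well 2 = (403, -395, -208.2), Well 1→Well 3 = (359, 591, -207.9).
Normal n = (Well 1→Well 2) × (Well 1→Well 3) = (205166.7, 9039.9, 379978).
So ∂z/∂E = −n_x/n_z = −0.53994 and ∂z/∂N = −n_y/n_z = −0.02379.
Unit vector along 340° is (sin 340°, cos 340°) = (-0.3420, 0.9397).
Slope in that direction = a·(-0.3420) + b·(0.9397) = 0.16232.
Apparent dip = arctan|0.16232| = 9.2° (true dip is 28.4°, so apparent ≤ true as expected).

9.2°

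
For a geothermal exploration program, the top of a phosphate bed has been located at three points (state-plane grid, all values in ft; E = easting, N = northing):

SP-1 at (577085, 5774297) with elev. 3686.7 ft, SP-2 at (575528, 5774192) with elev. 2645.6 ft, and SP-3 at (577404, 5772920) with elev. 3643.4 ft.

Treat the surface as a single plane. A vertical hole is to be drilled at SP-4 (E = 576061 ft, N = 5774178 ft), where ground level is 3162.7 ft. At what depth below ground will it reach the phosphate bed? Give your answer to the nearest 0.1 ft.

169.9 ft

Two edge vectors: SP-1→SP-2 = (-1557, -105, -1041.1), SP-1→SP-3 = (319, -1377, -43.3).
Normal n = (SP-1→SP-2) × (SP-1→SP-3) = (-1429048.2, -399529, 2177484).
So ∂z/∂E = −n_x/n_z = 0.656284133 and ∂z/∂N = −n_y/n_z = 0.183481945.
Intercept c from SP-1: 3686.7 − 378731.73 − 1059479.25 = −1434524.27.
At (576061, 5774178): z_contact = 378059.69 + 1059457.41 − 1434524.27 = 2992.83 ft.
Depth below ground = 3162.7 − 2992.83 = 169.9 ft.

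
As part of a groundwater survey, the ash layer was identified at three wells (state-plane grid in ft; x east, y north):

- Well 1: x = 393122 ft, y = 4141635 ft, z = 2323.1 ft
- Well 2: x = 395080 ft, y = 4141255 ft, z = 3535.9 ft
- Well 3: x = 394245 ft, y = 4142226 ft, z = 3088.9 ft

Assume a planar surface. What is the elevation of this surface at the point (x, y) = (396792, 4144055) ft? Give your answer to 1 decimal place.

4868.2 ft

Two edge vectors: Well 1→Well 2 = (1958, -380, 1212.8), Well 1→Well 3 = (1123, 591, 765.8).
Normal n = (Well 1→Well 2) × (Well 1→Well 3) = (-1007768.8, -137462, 1583918).
So ∂z/∂x = −n_x/n_z = 0.636250614 and ∂z/∂y = −n_y/n_z = 0.086786058.
Intercept c from Well 1: 2323.1 − 250124.11 − 359436.18 = −607237.19.
At (396792, 4144055): z = 252459.2 + 359646.2 − 607237.19 = 4868.2 ft.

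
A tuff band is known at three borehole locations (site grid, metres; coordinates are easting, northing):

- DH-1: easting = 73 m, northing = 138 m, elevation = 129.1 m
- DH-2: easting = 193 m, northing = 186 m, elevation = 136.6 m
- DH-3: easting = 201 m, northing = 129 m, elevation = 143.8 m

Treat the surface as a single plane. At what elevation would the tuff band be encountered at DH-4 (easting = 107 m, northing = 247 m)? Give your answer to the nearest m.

121 m

Two edge vectors: DH-1→DH-2 = (120, 48, 7.5), DH-1→DH-3 = (128, -9, 14.7).
Normal n = (DH-1→DH-2) × (DH-1→DH-3) = (773.1, -804, -7224).
So ∂z/∂easting = −n_x/n_z = 0.10702 and ∂z/∂northing = −n_y/n_z = −0.11130.
Intercept c from DH-1: 129.1 − 7.81 + 15.36 = 136.65.
At (107, 247): z = 11.5 − 27.5 + 136.65 = 120.6 m.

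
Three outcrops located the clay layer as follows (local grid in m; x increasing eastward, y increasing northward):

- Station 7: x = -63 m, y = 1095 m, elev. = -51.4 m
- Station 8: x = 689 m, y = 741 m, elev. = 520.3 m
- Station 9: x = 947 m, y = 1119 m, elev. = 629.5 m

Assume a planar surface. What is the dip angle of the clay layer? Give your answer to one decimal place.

Two edge vectors: Station 7→Station 8 = (752, -354, 571.7), Station 7→Station 9 = (1010, 24, 680.9).
Normal n = (Station 7→Station 8) × (Station 7→Station 9) = (-254759.4, 65380.2, 375588).
So ∂z/∂x = −n_x/n_z = 0.67829 and ∂z/∂y = −n_y/n_z = −0.17407.
Gradient magnitude |∇z| = √(a² + b²) = √(0.46008 + 0.03030) = 0.70028.
True dip = arctan(0.70028) = 35.0°, dipping toward WNW (azimuth ≈ 284°).

35.0°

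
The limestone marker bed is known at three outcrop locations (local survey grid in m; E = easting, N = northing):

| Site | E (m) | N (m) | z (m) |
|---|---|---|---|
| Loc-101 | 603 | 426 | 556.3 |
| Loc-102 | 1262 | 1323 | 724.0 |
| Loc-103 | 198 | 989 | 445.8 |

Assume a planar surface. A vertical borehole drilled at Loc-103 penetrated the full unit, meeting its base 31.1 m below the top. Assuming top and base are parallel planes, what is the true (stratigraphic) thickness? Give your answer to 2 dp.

30.07 m

Two edge vectors: Loc-101→Loc-102 = (659, 897, 167.7), Loc-101→Loc-103 = (-405, 563, -110.5).
Normal n = (Loc-101→Loc-102) × (Loc-101→Loc-103) = (-193533.6, 4901, 734302).
So ∂z/∂E = −n_x/n_z = 0.26356 and ∂z/∂N = −n_y/n_z = −0.00667.
|∇z| = √(a²+b²) = 0.26365, so dip δ = arctan(0.26365) = 14.77°.
True thickness = vertical thickness × cos δ = 31.1 × cos 14.77° = 30.07 m.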